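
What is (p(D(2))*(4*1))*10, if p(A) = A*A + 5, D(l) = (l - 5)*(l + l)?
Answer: 5960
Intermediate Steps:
D(l) = 2*l*(-5 + l) (D(l) = (-5 + l)*(2*l) = 2*l*(-5 + l))
p(A) = 5 + A**2 (p(A) = A**2 + 5 = 5 + A**2)
(p(D(2))*(4*1))*10 = ((5 + (2*2*(-5 + 2))**2)*(4*1))*10 = ((5 + (2*2*(-3))**2)*4)*10 = ((5 + (-12)**2)*4)*10 = ((5 + 144)*4)*10 = (149*4)*10 = 596*10 = 5960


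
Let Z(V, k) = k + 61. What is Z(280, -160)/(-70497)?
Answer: 11/7833 ≈ 0.0014043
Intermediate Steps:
Z(V, k) = 61 + k
Z(280, -160)/(-70497) = (61 - 160)/(-70497) = -99*(-1/70497) = 11/7833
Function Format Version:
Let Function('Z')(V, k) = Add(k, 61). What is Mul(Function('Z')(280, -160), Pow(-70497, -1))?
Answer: Rational(11, 7833) ≈ 0.0014043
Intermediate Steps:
Function('Z')(V, k) = Add(61, k)
Mul(Function('Z')(280, -160), Pow(-70497, -1)) = Mul(Add(61, -160), Pow(-70497, -1)) = Mul(-99, Rational(-1, 70497)) = Rational(11, 7833)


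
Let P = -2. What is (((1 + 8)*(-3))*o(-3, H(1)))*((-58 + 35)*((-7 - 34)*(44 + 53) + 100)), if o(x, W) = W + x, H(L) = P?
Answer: 12038085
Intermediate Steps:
H(L) = -2
(((1 + 8)*(-3))*o(-3, H(1)))*((-58 + 35)*((-7 - 34)*(44 + 53) + 100)) = (((1 + 8)*(-3))*(-2 - 3))*((-58 + 35)*((-7 - 34)*(44 + 53) + 100)) = ((9*(-3))*(-5))*(-23*(-41*97 + 100)) = (-27*(-5))*(-23*(-3977 + 100)) = 135*(-23*(-3877)) = 135*89171 = 12038085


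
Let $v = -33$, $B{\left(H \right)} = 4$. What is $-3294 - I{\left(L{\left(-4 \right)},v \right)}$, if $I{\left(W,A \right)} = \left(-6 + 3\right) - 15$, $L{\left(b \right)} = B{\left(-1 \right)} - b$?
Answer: $-3276$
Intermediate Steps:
$L{\left(b \right)} = 4 - b$
$I{\left(W,A \right)} = -18$ ($I{\left(W,A \right)} = -3 - 15 = -18$)
$-3294 - I{\left(L{\left(-4 \right)},v \right)} = -3294 - -18 = -3294 + 18 = -3276$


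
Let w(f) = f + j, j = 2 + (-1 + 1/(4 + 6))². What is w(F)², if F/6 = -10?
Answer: 32706961/10000 ≈ 3270.7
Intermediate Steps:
F = -60 (F = 6*(-10) = -60)
j = 281/100 (j = 2 + (-1 + 1/10)² = 2 + (-1 + ⅒)² = 2 + (-9/10)² = 2 + 81/100 = 281/100 ≈ 2.8100)
w(f) = 281/100 + f (w(f) = f + 281/100 = 281/100 + f)
w(F)² = (281/100 - 60)² = (-5719/100)² = 32706961/10000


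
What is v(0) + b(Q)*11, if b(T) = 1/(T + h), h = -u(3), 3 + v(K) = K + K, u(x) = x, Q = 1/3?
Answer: -57/8 ≈ -7.1250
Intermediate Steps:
Q = 1/3 ≈ 0.33333
v(K) = -3 + 2*K (v(K) = -3 + (K + K) = -3 + 2*K)
h = -3 (h = -1*3 = -3)
b(T) = 1/(-3 + T) (b(T) = 1/(T - 3) = 1/(-3 + T))
v(0) + b(Q)*11 = (-3 + 2*0) + 11/(-3 + 1/3) = (-3 + 0) + 11/(-8/3) = -3 - 3/8*11 = -3 - 33/8 = -57/8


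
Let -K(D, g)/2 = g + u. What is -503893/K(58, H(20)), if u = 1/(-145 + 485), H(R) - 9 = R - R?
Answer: 85661810/3061 ≈ 27985.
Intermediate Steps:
H(R) = 9 (H(R) = 9 + (R - R) = 9 + 0 = 9)
u = 1/340 ≈ 0.0029412
K(D, g) = -1/170 - 2*g (K(D, g) = -2*(g + 1/340) = -2*(1/340 + g) = -1/170 - 2*g)
-503893/K(58, H(20)) = -503893/(-1/170 - 2*9) = -503893/(-1/170 - 18) = -503893/(-3061/170) = -503893*(-170/3061) = 85661810/3061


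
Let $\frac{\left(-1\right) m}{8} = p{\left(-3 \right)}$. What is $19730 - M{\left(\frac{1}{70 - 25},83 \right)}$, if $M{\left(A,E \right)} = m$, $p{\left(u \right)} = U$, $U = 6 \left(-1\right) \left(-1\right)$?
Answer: $19778$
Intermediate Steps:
$U = 6$ ($U = \left(-6\right) \left(-1\right) = 6$)
$p{\left(u \right)} = 6$
$m = -48$ ($m = \left(-8\right) 6 = -48$)
$M{\left(A,E \right)} = -48$
$19730 - M{\left(\frac{1}{70 - 25},83 \right)} = 19730 - -48 = 19730 + 48 = 19778$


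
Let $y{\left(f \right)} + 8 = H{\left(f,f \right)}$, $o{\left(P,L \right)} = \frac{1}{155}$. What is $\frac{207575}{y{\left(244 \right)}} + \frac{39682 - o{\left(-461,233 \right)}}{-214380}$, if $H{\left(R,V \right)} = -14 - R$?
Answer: $- \frac{181555921213}{232602300} \approx -780.54$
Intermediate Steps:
$o{\left(P,L \right)} = \frac{1}{155}$
$y{\left(f \right)} = -22 - f$ ($y{\left(f \right)} = -8 - \left(14 + f\right) = -22 - f$)
$\frac{207575}{y{\left(244 \right)}} + \frac{39682 - o{\left(-461,233 \right)}}{-214380} = \frac{207575}{-22 - 244} + \frac{39682 - \frac{1}{155}}{-214380} = \frac{207575}{-22 - 244} + \left(39682 - \frac{1}{155}\right) \left(- \frac{1}{214380}\right) = \frac{207575}{-266} + \frac{6150709}{155} \left(- \frac{1}{214380}\right) = 207575 \left(- \frac{1}{266}\right) - \frac{6150709}{33228900} = - \frac{10925}{14} - \frac{6150709}{33228900} = - \frac{181555921213}{232602300}$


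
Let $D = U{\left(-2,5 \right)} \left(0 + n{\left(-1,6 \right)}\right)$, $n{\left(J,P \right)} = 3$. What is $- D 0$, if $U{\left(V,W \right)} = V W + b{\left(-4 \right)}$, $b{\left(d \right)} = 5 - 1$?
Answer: $0$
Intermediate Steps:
$b{\left(d \right)} = 4$ ($b{\left(d \right)} = 5 - 1 = 4$)
$U{\left(V,W \right)} = 4 + V W$ ($U{\left(V,W \right)} = V W + 4 = 4 + V W$)
$D = -18$ ($D = \left(4 - 10\right) \left(0 + 3\right) = \left(4 - 10\right) 3 = \left(-6\right) 3 = -18$)
$- D 0 = \left(-1\right) \left(-18\right) 0 = 18 \cdot 0 = 0$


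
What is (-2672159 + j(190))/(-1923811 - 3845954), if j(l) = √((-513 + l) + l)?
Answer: 2672159/5769765 - I*√133/5769765 ≈ 0.46313 - 1.9988e-6*I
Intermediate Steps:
j(l) = √(-513 + 2*l)
(-2672159 + j(190))/(-1923811 - 3845954) = (-2672159 + √(-513 + 2*190))/(-1923811 - 3845954) = (-2672159 + √(-513 + 380))/(-5769765) = (-2672159 + √(-133))*(-1/5769765) = (-2672159 + I*√133)*(-1/5769765) = 2672159/5769765 - I*√133/5769765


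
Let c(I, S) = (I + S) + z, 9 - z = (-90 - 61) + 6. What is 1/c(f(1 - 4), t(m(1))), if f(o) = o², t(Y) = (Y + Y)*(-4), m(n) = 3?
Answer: 1/139 ≈ 0.0071942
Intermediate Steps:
z = 154 (z = 9 - ((-90 - 61) + 6) = 9 - (-151 + 6) = 9 - 1*(-145) = 9 + 145 = 154)
t(Y) = -8*Y (t(Y) = (2*Y)*(-4) = -8*Y)
c(I, S) = 154 + I + S (c(I, S) = (I + S) + 154 = 154 + I + S)
1/c(f(1 - 4), t(m(1))) = 1/(154 + (1 - 4)² - 8*3) = 1/(154 + (-3)² - 24) = 1/(154 + 9 - 24) = 1/139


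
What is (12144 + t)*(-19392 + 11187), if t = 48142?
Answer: -494646630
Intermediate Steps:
(12144 + t)*(-19392 + 11187) = (12144 + 48142)*(-19392 + 11187) = 60286*(-8205) = -494646630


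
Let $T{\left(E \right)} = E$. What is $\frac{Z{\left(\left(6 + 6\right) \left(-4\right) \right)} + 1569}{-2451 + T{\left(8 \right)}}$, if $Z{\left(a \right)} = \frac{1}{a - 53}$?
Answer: $- \frac{158468}{246743} \approx -0.64224$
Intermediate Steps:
$Z{\left(a \right)} = \frac{1}{-53 + a}$
$\frac{Z{\left(\left(6 + 6\right) \left(-4\right) \right)} + 1569}{-2451 + T{\left(8 \right)}} = \frac{\frac{1}{-53 + \left(6 + 6\right) \left(-4\right)} + 1569}{-2451 + 8} = \frac{\frac{1}{-53 + 12 \left(-4\right)} + 1569}{-2443} = \left(\frac{1}{-53 - 48} + 1569\right) \left(- \frac{1}{2443}\right) = \left(\frac{1}{-101} + 1569\right) \left(- \frac{1}{2443}\right) = \left(- \frac{1}{101} + 1569\right) \left(- \frac{1}{2443}\right) = \frac{158468}{101} \left(- \frac{1}{2443}\right) = - \frac{158468}{246743}$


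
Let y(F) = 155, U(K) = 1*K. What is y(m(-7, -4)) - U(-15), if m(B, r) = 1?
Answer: 170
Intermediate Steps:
U(K) = K
y(m(-7, -4)) - U(-15) = 155 - 1*(-15) = 155 + 15 = 170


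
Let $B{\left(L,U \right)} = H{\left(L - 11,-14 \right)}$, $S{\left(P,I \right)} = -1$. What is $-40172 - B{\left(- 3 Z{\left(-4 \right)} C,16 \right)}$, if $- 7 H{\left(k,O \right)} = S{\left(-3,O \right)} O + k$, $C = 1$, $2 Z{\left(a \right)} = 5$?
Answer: $- \frac{562417}{14} \approx -40173.0$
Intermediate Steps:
$Z{\left(a \right)} = \frac{5}{2}$ ($Z{\left(a \right)} = \frac{1}{2} \cdot 5 = \frac{5}{2}$)
$H{\left(k,O \right)} = - \frac{k}{7} + \frac{O}{7}$ ($H{\left(k,O \right)} = - \frac{- O + k}{7} = - \frac{k - O}{7} = - \frac{k}{7} + \frac{O}{7}$)
$B{\left(L,U \right)} = - \frac{3}{7} - \frac{L}{7}$ ($B{\left(L,U \right)} = - \frac{L - 11}{7} + \frac{1}{7} \left(-14\right) = - \frac{-11 + L}{7} - 2 = \left(\frac{11}{7} - \frac{L}{7}\right) - 2 = - \frac{3}{7} - \frac{L}{7}$)
$-40172 - B{\left(- 3 Z{\left(-4 \right)} C,16 \right)} = -40172 - \left(- \frac{3}{7} - \frac{\left(-3\right) \frac{5}{2} \cdot 1}{7}\right) = -40172 - \left(- \frac{3}{7} - \frac{\left(- \frac{15}{2}\right) 1}{7}\right) = -40172 - \left(- \frac{3}{7} - - \frac{15}{14}\right) = -40172 - \left(- \frac{3}{7} + \frac{15}{14}\right) = -40172 - \frac{9}{14} = - \frac{562417}{14}$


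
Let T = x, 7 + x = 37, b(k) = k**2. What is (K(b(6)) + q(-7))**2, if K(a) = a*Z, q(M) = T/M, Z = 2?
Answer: 224676/49 ≈ 4585.2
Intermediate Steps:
x = 30 (x = -7 + 37 = 30)
T = 30
q(M) = 30/M
K(a) = 2*a (K(a) = a*2 = 2*a)
(K(b(6)) + q(-7))**2 = (2*6**2 + 30/(-7))**2 = (2*36 + 30*(-1/7))**2 = (72 - 30/7)**2 = (474/7)**2 = 224676/49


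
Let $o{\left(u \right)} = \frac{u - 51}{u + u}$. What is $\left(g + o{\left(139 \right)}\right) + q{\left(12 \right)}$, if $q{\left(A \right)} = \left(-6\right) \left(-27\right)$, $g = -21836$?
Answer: $- \frac{3012642}{139} \approx -21674.0$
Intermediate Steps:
$o{\left(u \right)} = \frac{-51 + u}{2 u}$
$q{\left(A \right)} = 162$
$\left(g + o{\left(139 \right)}\right) + q{\left(12 \right)} = \left(-21836 + \frac{-51 + 139}{2 \cdot 139}\right) + 162 = \left(-21836 + \frac{1}{2} \cdot \frac{1}{139} \cdot 88\right) + 162 = \left(-21836 + \frac{44}{139}\right) + 162 = - \frac{3035160}{139} + 162 = - \frac{3012642}{139}$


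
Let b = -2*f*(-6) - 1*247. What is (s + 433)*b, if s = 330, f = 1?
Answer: -179305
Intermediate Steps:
b = -235 (b = -2*1*(-6) - 1*247 = -2*(-6) - 247 = 12 - 247 = -235)
(s + 433)*b = (330 + 433)*(-235) = 763*(-235) = -179305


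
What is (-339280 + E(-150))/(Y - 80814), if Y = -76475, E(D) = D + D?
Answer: 339580/157289 ≈ 2.1590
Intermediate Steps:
E(D) = 2*D
(-339280 + E(-150))/(Y - 80814) = (-339280 + 2*(-150))/(-76475 - 80814) = (-339280 - 300)/(-157289) = -339580*(-1/157289) = 339580/157289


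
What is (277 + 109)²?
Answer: 148996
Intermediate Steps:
(277 + 109)² = 386² = 148996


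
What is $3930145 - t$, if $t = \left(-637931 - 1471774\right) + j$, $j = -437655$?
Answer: $6477505$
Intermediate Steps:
$t = -2547360$ ($t = \left(-637931 - 1471774\right) - 437655 = -2109705 - 437655 = -2547360$)
$3930145 - t = 3930145 - -2547360 = 3930145 + 2547360 = 6477505$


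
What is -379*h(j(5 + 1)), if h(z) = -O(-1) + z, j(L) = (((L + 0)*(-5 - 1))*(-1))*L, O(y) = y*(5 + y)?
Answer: -83380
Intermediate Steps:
j(L) = 6*L**2 (j(L) = ((L*(-6))*(-1))*L = (-6*L*(-1))*L = (6*L)*L = 6*L**2)
h(z) = 4 + z (h(z) = -(-1)*(5 - 1) + z = -(-1)*4 + z = -1*(-4) + z = 4 + z)
-379*h(j(5 + 1)) = -379*(4 + 6*(5 + 1)**2) = -379*(4 + 6*6**2) = -379*(4 + 6*36) = -379*(4 + 216) = -379*220 = -83380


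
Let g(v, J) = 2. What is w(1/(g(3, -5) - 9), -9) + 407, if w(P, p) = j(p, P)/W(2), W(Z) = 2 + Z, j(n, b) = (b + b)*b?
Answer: 39887/98 ≈ 407.01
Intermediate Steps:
j(n, b) = 2*b² (j(n, b) = (2*b)*b = 2*b²)
w(P, p) = P²/2 (w(P, p) = (2*P²)/(2 + 2) = (2*P²)/4 = (2*P²)*(¼) = P²/2)
w(1/(g(3, -5) - 9), -9) + 407 = (1/(2 - 9))²/2 + 407 = (1/(-7))²/2 + 407 = (-⅐)²/2 + 407 = (½)*(1/49) + 407 = 1/98 + 407 = 39887/98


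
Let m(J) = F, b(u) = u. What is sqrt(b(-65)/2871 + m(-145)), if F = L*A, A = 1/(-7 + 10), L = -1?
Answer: I*sqrt(326018)/957 ≈ 0.59663*I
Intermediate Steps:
A = 1/3 ≈ 0.33333
F = -1/3 (F = -1*1/3 = -1/3 ≈ -0.33333)
m(J) = -1/3
sqrt(b(-65)/2871 + m(-145)) = sqrt(-65/2871 - 1/3) = sqrt(-1022/2871) = I*sqrt(326018)/957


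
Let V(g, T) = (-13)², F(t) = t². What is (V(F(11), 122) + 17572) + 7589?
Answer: 25330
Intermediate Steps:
V(g, T) = 169
(V(F(11), 122) + 17572) + 7589 = (169 + 17572) + 7589 = 17741 + 7589 = 25330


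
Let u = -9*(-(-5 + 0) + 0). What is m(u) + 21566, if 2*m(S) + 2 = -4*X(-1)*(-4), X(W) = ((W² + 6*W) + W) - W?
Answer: 21525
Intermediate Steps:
X(W) = W² + 6*W (X(W) = (W² + 7*W) - W = W² + 6*W)
u = -45 (u = -9*(-1*(-5) + 0) = -9*(5 + 0) = -9*5 = -45)
m(S) = -41 (m(S) = -1 + (-(-4)*(6 - 1)*(-4))/2 = -1 + (-(-4)*5*(-4))/2 = -1 + (-4*(-5)*(-4))/2 = -1 + (20*(-4))/2 = -1 + (½)*(-80) = -1 - 40 = -41)
m(u) + 21566 = -41 + 21566 = 21525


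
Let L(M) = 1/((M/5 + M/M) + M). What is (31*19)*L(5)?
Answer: 589/7 ≈ 84.143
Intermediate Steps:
L(M) = 1/(1 + 6*M/5) (L(M) = 1/((M*(1/5) + 1) + M) = 1/((M/5 + 1) + M) = 1/((1 + M/5) + M) = 1/(1 + 6*M/5))
(31*19)*L(5) = (31*19)*(5/(5 + 6*5)) = 589*(5/(5 + 30)) = 589*(5/35) = 589*(5*(1/35)) = 589*(1/7) = 589/7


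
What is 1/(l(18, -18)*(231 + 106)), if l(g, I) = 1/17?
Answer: 17/337 ≈ 0.050445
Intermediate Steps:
l(g, I) = 1/17
1/(l(18, -18)*(231 + 106)) = 1/((231 + 106)/17) = 1/((1/17)*337) = 1/(337/17) = 17/337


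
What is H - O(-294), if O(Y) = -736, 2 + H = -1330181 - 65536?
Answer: -1394983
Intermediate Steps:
H = -1395719 (H = -2 + (-1330181 - 65536) = -2 - 1395717 = -1395719)
H - O(-294) = -1395719 - 1*(-736) = -1395719 + 736 = -1394983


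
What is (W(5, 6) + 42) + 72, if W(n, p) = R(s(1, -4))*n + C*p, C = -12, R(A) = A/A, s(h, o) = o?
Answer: 47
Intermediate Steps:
R(A) = 1
W(n, p) = n - 12*p (W(n, p) = 1*n - 12*p = n - 12*p)
(W(5, 6) + 42) + 72 = ((5 - 12*6) + 42) + 72 = ((5 - 72) + 42) + 72 = (-67 + 42) + 72 = -25 + 72 = 47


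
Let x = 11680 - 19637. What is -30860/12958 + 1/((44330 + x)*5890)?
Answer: -5612353889/2356606670 ≈ -2.3815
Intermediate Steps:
x = -7957
-30860/12958 + 1/((44330 + x)*5890) = -30860/12958 + 1/((44330 - 7957)*5890) = -30860*1/12958 + (1/5890)/36373 = -15430/6479 + (1/36373)*(1/5890) = -15430/6479 + 1/214236970 = -5612353889/2356606670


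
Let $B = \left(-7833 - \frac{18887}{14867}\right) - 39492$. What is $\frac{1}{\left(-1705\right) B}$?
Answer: $\frac{14867}{1199637423710} \approx 1.2393 \cdot 10^{-8}$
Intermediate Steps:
$B = - \frac{703599662}{14867}$ ($B = \left(-7833 - 18887 \cdot \frac{1}{14867}\right) - 39492 = \left(-7833 - \frac{18887}{14867}\right) - 39492 = - \frac{116472098}{14867} - 39492 = - \frac{703599662}{14867} \approx -47326.0$)
$\frac{1}{\left(-1705\right) B} = \frac{1}{\left(-1705\right) \left(- \frac{703599662}{14867}\right)} = \left(- \frac{1}{1705}\right) \left(- \frac{14867}{703599662}\right) = \frac{14867}{1199637423710}$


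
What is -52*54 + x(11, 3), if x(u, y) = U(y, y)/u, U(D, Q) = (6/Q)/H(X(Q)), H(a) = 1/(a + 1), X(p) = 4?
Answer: -30878/11 ≈ -2807.1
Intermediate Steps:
H(a) = 1/(1 + a)
U(D, Q) = 30/Q (U(D, Q) = (6/Q)/(1/(1 + 4)) = (6/Q)/(1/5) = (6/Q)/(⅕) = (6/Q)*5 = 30/Q)
x(u, y) = 30/(u*y) (x(u, y) = (30/y)/u = 30/(u*y))
-52*54 + x(11, 3) = -52*54 + 30/(11*3) = -2808 + 30*(1/11)*(⅓) = -2808 + 10/11 = -30878/11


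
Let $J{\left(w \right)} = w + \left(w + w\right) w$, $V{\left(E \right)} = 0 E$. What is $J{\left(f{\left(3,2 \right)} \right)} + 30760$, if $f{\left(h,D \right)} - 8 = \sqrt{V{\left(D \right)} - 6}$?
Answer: $30884 + 33 i \sqrt{6} \approx 30884.0 + 80.833 i$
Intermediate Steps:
$V{\left(E \right)} = 0$
$f{\left(h,D \right)} = 8 + i \sqrt{6}$ ($f{\left(h,D \right)} = 8 + \sqrt{0 - 6} = 8 + \sqrt{-6} = 8 + i \sqrt{6}$)
$J{\left(w \right)} = w + 2 w^{2}$ ($J{\left(w \right)} = w + 2 w w = w + 2 w^{2}$)
$J{\left(f{\left(3,2 \right)} \right)} + 30760 = \left(8 + i \sqrt{6}\right) \left(1 + 2 \left(8 + i \sqrt{6}\right)\right) + 30760 = \left(8 + i \sqrt{6}\right) \left(1 + \left(16 + 2 i \sqrt{6}\right)\right) + 30760 = \left(8 + i \sqrt{6}\right) \left(17 + 2 i \sqrt{6}\right) + 30760 = 30760 + \left(8 + i \sqrt{6}\right) \left(17 + 2 i \sqrt{6}\right)$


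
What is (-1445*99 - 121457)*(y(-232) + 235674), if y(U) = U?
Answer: -62277234304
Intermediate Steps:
(-1445*99 - 121457)*(y(-232) + 235674) = (-1445*99 - 121457)*(-232 + 235674) = (-143055 - 121457)*235442 = -264512*235442 = -62277234304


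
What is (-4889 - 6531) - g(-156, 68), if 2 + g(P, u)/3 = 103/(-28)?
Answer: -319283/28 ≈ -11403.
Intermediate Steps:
g(P, u) = -477/28 (g(P, u) = -6 + 3*(103/(-28)) = -6 + 3*(103*(-1/28)) = -6 + 3*(-103/28) = -6 - 309/28 = -477/28)
(-4889 - 6531) - g(-156, 68) = (-4889 - 6531) - 1*(-477/28) = -11420 + 477/28 = -319283/28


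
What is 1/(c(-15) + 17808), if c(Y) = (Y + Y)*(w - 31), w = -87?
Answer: 1/21348 ≈ 4.6843e-5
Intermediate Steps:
c(Y) = -236*Y (c(Y) = (Y + Y)*(-87 - 31) = (2*Y)*(-118) = -236*Y)
1/(c(-15) + 17808) = 1/(-236*(-15) + 17808) = 1/(3540 + 17808) = 1/21348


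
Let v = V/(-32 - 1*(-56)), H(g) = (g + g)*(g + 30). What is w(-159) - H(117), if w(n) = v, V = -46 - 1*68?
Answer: -137611/4 ≈ -34403.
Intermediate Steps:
H(g) = 2*g*(30 + g) (H(g) = (2*g)*(30 + g) = 2*g*(30 + g))
V = -114 (V = -46 - 68 = -114)
v = -19/4 (v = -114/(-32 - 1*(-56)) = -114/(-32 + 56) = -114/24 = -114*1/24 = -19/4 ≈ -4.7500)
w(n) = -19/4
w(-159) - H(117) = -19/4 - 2*117*(30 + 117) = -19/4 - 2*117*147 = -19/4 - 1*34398 = -19/4 - 34398 = -137611/4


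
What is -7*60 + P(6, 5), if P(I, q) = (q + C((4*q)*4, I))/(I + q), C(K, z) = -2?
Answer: -4617/11 ≈ -419.73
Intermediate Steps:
P(I, q) = (-2 + q)/(I + q) (P(I, q) = (q - 2)/(I + q) = (-2 + q)/(I + q))
-7*60 + P(6, 5) = -7*60 + (-2 + 5)/(6 + 5) = -420 + 3/11 = -4617/11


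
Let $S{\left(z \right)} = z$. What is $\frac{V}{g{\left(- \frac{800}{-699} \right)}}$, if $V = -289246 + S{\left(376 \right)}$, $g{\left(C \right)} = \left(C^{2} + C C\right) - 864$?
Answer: $\frac{70571085435}{210435632} \approx 335.36$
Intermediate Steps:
$g{\left(C \right)} = -864 + 2 C^{2}$ ($g{\left(C \right)} = \left(C^{2} + C^{2}\right) - 864 = 2 C^{2} - 864 = -864 + 2 C^{2}$)
$V = -288870$ ($V = -289246 + 376 = -288870$)
$\frac{V}{g{\left(- \frac{800}{-699} \right)}} = - \frac{288870}{-864 + 2 \left(- \frac{800}{-699}\right)^{2}} = - \frac{288870}{-864 + 2 \left(\left(-800\right) \left(- \frac{1}{699}\right)\right)^{2}} = - \frac{288870}{-864 + 2 \left(\frac{800}{699}\right)^{2}} = - \frac{288870}{-864 + 2 \cdot \frac{640000}{488601}} = - \frac{288870}{-864 + \frac{1280000}{488601}} = - \frac{288870}{- \frac{420871264}{488601}} = \left(-288870\right) \left(- \frac{488601}{420871264}\right) = \frac{70571085435}{210435632}$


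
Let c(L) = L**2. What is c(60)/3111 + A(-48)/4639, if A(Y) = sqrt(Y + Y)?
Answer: 1200/1037 + 4*I*sqrt(6)/4639 ≈ 1.1572 + 0.0021121*I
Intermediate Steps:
A(Y) = sqrt(2)*sqrt(Y) (A(Y) = sqrt(2*Y) = sqrt(2)*sqrt(Y))
c(60)/3111 + A(-48)/4639 = 60**2/3111 + (sqrt(2)*sqrt(-48))/4639 = 3600*(1/3111) + (sqrt(2)*(4*I*sqrt(3)))*(1/4639) = 1200/1037 + (4*I*sqrt(6))*(1/4639) = 1200/1037 + 4*I*sqrt(6)/4639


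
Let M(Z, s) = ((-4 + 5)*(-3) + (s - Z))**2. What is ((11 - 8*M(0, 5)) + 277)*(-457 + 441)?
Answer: -4096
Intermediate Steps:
M(Z, s) = (-3 + s - Z)**2 (M(Z, s) = (1*(-3) + (s - Z))**2 = (-3 + (s - Z))**2 = (-3 + s - Z)**2)
((11 - 8*M(0, 5)) + 277)*(-457 + 441) = ((11 - 8*(3 + 0 - 1*5)**2) + 277)*(-457 + 441) = ((11 - 8*(3 + 0 - 5)**2) + 277)*(-16) = ((11 - 8*(-2)**2) + 277)*(-16) = ((11 - 8*4) + 277)*(-16) = ((11 - 32) + 277)*(-16) = (-21 + 277)*(-16) = 256*(-16) = -4096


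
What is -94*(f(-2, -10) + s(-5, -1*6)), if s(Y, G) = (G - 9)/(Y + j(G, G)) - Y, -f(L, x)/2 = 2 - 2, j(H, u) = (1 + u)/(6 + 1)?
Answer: -2867/4 ≈ -716.75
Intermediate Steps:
j(H, u) = 1/7 + u/7 (j(H, u) = (1 + u)/7 = (1 + u)*(1/7) = 1/7 + u/7)
f(L, x) = 0 (f(L, x) = -2*(2 - 2) = -2*0 = 0)
s(Y, G) = -Y + (-9 + G)/(1/7 + Y + G/7) (s(Y, G) = (G - 9)/(Y + (1/7 + G/7)) - Y = (-9 + G)/(1/7 + Y + G/7) - Y = -Y + (-9 + G)/(1/7 + Y + G/7))
-94*(f(-2, -10) + s(-5, -1*6)) = -94*(0 + (-63 - 7*(-5)**2 + 7*(-1*6) - 1*(-5)*(1 - 1*6))/(1 - 1*6 + 7*(-5))) = -94*(0 + (-63 - 7*25 + 7*(-6) - 1*(-5)*(1 - 6))/(1 - 6 - 35)) = -94*(0 + (-63 - 175 - 42 - 1*(-5)*(-5))/(-40)) = -94*(0 - (-63 - 175 - 42 - 25)/40) = -94*(0 - 1/40*(-305)) = -94*(0 + 61/8) = -94*61/8 = -2867/4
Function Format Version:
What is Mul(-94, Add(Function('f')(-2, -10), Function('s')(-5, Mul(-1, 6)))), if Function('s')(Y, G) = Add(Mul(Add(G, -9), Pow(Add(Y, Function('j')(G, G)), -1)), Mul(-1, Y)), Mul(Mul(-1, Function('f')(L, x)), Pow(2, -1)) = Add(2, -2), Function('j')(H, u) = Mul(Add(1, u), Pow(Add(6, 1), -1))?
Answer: Rational(-2867, 4) ≈ -716.75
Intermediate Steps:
Function('j')(H, u) = Add(Rational(1, 7), Mul(Rational(1, 7), u)) (Function('j')(H, u) = Mul(Add(1, u), Pow(7, -1)) = Mul(Add(1, u), Rational(1, 7)) = Add(Rational(1, 7), Mul(Rational(1, 7), u)))
Function('f')(L, x) = 0 (Function('f')(L, x) = Mul(-2, Add(2, -2)) = Mul(-2, 0) = 0)
Function('s')(Y, G) = Add(Mul(-1, Y), Mul(Pow(Add(Rational(1, 7), Y, Mul(Rational(1, 7), G)), -1), Add(-9, G))) (Function('s')(Y, G) = Add(Mul(Add(G, -9), Pow(Add(Y, Add(Rational(1, 7), Mul(Rational(1, 7), G))), -1)), Mul(-1, Y)) = Add(Mul(Add(-9, G), Pow(Add(Rational(1, 7), Y, Mul(Rational(1, 7), G)), -1)), Mul(-1, Y)) = Add(Mul(Pow(Add(Rational(1, 7), Y, Mul(Rational(1, 7), G)), -1), Add(-9, G)), Mul(-1, Y)) = Add(Mul(-1, Y), Mul(Pow(Add(Rational(1, 7), Y, Mul(Rational(1, 7), G)), -1), Add(-9, G))))
Mul(-94, Add(Function('f')(-2, -10), Function('s')(-5, Mul(-1, 6)))) = Mul(-94, Add(0, Mul(Pow(Add(1, Mul(-1, 6), Mul(7, -5)), -1), Add(-63, Mul(-7, Pow(-5, 2)), Mul(7, Mul(-1, 6)), Mul(-1, -5, Add(1, Mul(-1, 6))))))) = Mul(-94, Add(0, Mul(Pow(Add(1, -6, -35), -1), Add(-63, Mul(-7, 25), Mul(7, -6), Mul(-1, -5, Add(1, -6)))))) = Mul(-94, Add(0, Mul(Pow(-40, -1), Add(-63, -175, -42, Mul(-1, -5, -5))))) = Mul(-94, Add(0, Mul(Rational(-1, 40), Add(-63, -175, -42, -25)))) = Mul(-94, Add(0, Mul(Rational(-1, 40), -305))) = Mul(-94, Add(0, Rational(61, 8))) = Mul(-94, Rational(61, 8)) = Rational(-2867, 4)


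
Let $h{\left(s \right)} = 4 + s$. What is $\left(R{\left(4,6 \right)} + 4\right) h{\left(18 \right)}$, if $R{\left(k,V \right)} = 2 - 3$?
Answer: $66$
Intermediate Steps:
$R{\left(k,V \right)} = -1$ ($R{\left(k,V \right)} = 2 - 3 = -1$)
$\left(R{\left(4,6 \right)} + 4\right) h{\left(18 \right)} = \left(-1 + 4\right) \left(4 + 18\right) = 3 \cdot 22 = 66$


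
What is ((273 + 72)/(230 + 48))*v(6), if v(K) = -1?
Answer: -345/278 ≈ -1.2410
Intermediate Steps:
((273 + 72)/(230 + 48))*v(6) = ((273 + 72)/(230 + 48))*(-1) = (345/278)*(-1) = -345/278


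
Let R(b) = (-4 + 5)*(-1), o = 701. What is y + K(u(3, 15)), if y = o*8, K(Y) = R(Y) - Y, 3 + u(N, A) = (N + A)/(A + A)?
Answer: 28047/5 ≈ 5609.4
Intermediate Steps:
R(b) = -1 (R(b) = 1*(-1) = -1)
u(N, A) = -3 + (A + N)/(2*A) (u(N, A) = -3 + (N + A)/(A + A) = -3 + (A + N)/((2*A)) = -3 + (A + N)*(1/(2*A)) = -3 + (A + N)/(2*A))
K(Y) = -1 - Y
y = 5608 (y = 701*8 = 5608)
y + K(u(3, 15)) = 5608 + (-1 - (3 - 5*15)/(2*15)) = 5608 + (-1 - (3 - 75)/(2*15)) = 5608 + (-1 - (-72)/(2*15)) = 5608 + (-1 - 1*(-12/5)) = 5608 + (-1 + 12/5) = 5608 + 7/5 = 28047/5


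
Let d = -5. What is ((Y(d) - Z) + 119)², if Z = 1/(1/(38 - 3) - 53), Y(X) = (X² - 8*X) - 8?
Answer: 106497142921/3437316 ≈ 30983.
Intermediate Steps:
Y(X) = -8 + X² - 8*X
Z = -35/1854 (Z = 1/(1/35 - 53) = 1/(-1854/35) = -35/1854 ≈ -0.018878)
((Y(d) - Z) + 119)² = (((-8 + (-5)² - 8*(-5)) - 1*(-35/1854)) + 119)² = (((-8 + 25 + 40) + 35/1854) + 119)² = ((57 + 35/1854) + 119)² = (105713/1854 + 119)² = (326339/1854)² = 106497142921/3437316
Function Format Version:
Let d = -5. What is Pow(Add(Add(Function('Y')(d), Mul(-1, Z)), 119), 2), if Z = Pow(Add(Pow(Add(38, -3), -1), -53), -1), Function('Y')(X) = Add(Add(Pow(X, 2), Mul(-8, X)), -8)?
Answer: Rational(106497142921, 3437316) ≈ 30983.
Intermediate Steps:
Function('Y')(X) = Add(-8, Pow(X, 2), Mul(-8, X))
Z = Rational(-35, 1854) (Z = Pow(Add(Pow(35, -1), -53), -1) = Pow(Add(Rational(1, 35), -53), -1) = Pow(Rational(-1854, 35), -1) = Rational(-35, 1854) ≈ -0.018878)
Pow(Add(Add(Function('Y')(d), Mul(-1, Z)), 119), 2) = Pow(Add(Add(Add(-8, Pow(-5, 2), Mul(-8, -5)), Mul(-1, Rational(-35, 1854))), 119), 2) = Pow(Add(Add(Add(-8, 25, 40), Rational(35, 1854)), 119), 2) = Pow(Add(Add(57, Rational(35, 1854)), 119), 2) = Pow(Add(Rational(105713, 1854), 119), 2) = Pow(Rational(326339, 1854), 2) = Rational(106497142921, 3437316)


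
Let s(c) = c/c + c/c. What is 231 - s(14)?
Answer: 229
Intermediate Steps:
s(c) = 2 (s(c) = 1 + 1 = 2)
231 - s(14) = 231 - 1*2 = 231 - 2 = 229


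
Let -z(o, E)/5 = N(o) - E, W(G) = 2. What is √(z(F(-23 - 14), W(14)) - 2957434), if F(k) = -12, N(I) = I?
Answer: 6*I*√82149 ≈ 1719.7*I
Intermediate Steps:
z(o, E) = -5*o + 5*E (z(o, E) = -5*(o - E) = -5*o + 5*E)
√(z(F(-23 - 14), W(14)) - 2957434) = √((-5*(-12) + 5*2) - 2957434) = √((60 + 10) - 2957434) = √(70 - 2957434) = √(-2957364) = 6*I*√82149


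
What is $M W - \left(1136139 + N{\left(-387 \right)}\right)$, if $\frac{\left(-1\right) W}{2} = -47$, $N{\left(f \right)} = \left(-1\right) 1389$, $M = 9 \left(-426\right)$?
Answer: $-1495146$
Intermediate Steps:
$M = -3834$
$N{\left(f \right)} = -1389$
$W = 94$ ($W = \left(-2\right) \left(-47\right) = 94$)
$M W - \left(1136139 + N{\left(-387 \right)}\right) = \left(-3834\right) 94 - 1134750 = -360396 + \left(-1136139 + 1389\right) = -360396 - 1134750 = -1495146$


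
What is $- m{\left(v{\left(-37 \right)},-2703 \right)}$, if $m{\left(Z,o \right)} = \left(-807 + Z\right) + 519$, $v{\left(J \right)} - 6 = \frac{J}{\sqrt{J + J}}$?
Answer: $282 - \frac{i \sqrt{74}}{2} \approx 282.0 - 4.3012 i$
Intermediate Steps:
$v{\left(J \right)} = 6 + \frac{\sqrt{2} \sqrt{J}}{2}$ ($v{\left(J \right)} = 6 + \frac{J}{\sqrt{J + J}} = 6 + \frac{J}{\sqrt{2 J}} = 6 + \frac{J}{\sqrt{2} \sqrt{J}} = 6 + J \frac{\sqrt{2}}{2 \sqrt{J}} = 6 + \frac{\sqrt{2} \sqrt{J}}{2}$)
$m{\left(Z,o \right)} = -288 + Z$
$- m{\left(v{\left(-37 \right)},-2703 \right)} = - (-288 + \left(6 + \frac{\sqrt{2} \sqrt{-37}}{2}\right)) = - (-288 + \left(6 + \frac{\sqrt{2} i \sqrt{37}}{2}\right)) = - (-288 + \left(6 + \frac{i \sqrt{74}}{2}\right)) = - (-282 + \frac{i \sqrt{74}}{2}) = 282 - \frac{i \sqrt{74}}{2}$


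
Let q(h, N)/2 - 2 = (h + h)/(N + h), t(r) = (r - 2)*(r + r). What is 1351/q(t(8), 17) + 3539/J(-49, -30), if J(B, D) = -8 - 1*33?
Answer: 3300579/34276 ≈ 96.294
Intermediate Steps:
t(r) = 2*r*(-2 + r) (t(r) = (-2 + r)*(2*r) = 2*r*(-2 + r))
q(h, N) = 4 + 4*h/(N + h) (q(h, N) = 4 + 2*((h + h)/(N + h)) = 4 + 2*((2*h)/(N + h)) = 4 + 2*(2*h/(N + h)) = 4 + 4*h/(N + h))
J(B, D) = -41 (J(B, D) = -8 - 33 = -41)
1351/q(t(8), 17) + 3539/J(-49, -30) = 1351/((4*(17 + 2*(2*8*(-2 + 8)))/(17 + 2*8*(-2 + 8)))) + 3539/(-41) = 1351/((4*(17 + 2*(2*8*6))/(17 + 2*8*6))) + 3539*(-1/41) = 1351/((4*(17 + 2*96)/(17 + 96))) - 3539/41 = 1351/((4*(17 + 192)/113)) - 3539/41 = 1351/((4*(1/113)*209)) - 3539/41 = 1351/(836/113) - 3539/41 = 1351*(113/836) - 3539/41 = 152663/836 - 3539/41 = 3300579/34276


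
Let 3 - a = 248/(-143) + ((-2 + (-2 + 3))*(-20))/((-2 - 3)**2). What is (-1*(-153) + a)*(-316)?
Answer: -35457728/715 ≈ -49591.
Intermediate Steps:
a = 2813/715 (a = 3 - (248/(-143) + ((-2 + (-2 + 3))*(-20))/((-2 - 3)**2)) = 3 - (248*(-1/143) + ((-2 + 1)*(-20))/((-5)**2)) = 3 - (-248/143 - 1*(-20)/25) = 3 - (-248/143 + 20*(1/25)) = 3 - (-248/143 + 4/5) = 3 - 1*(-668/715) = 3 + 668/715 = 2813/715 ≈ 3.9343)
(-1*(-153) + a)*(-316) = (-1*(-153) + 2813/715)*(-316) = (153 + 2813/715)*(-316) = (112208/715)*(-316) = -35457728/715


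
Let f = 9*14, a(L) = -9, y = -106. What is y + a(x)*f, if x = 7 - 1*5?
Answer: -1240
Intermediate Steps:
x = 2 (x = 7 - 5 = 2)
f = 126
y + a(x)*f = -106 - 9*126 = -106 - 1134 = -1240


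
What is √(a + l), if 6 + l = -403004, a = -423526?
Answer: 2*I*√206634 ≈ 909.14*I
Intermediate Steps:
l = -403010 (l = -6 - 403004 = -403010)
√(a + l) = √(-423526 - 403010) = √(-826536) = 2*I*√206634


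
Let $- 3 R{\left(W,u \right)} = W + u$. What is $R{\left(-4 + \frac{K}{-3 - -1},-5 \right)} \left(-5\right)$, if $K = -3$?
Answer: $- \frac{25}{2} \approx -12.5$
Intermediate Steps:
$R{\left(W,u \right)} = - \frac{W}{3} - \frac{u}{3}$ ($R{\left(W,u \right)} = - \frac{W + u}{3} = - \frac{W}{3} - \frac{u}{3}$)
$R{\left(-4 + \frac{K}{-3 - -1},-5 \right)} \left(-5\right) = \left(- \frac{-4 - \frac{3}{-3 - -1}}{3} - - \frac{5}{3}\right) \left(-5\right) = \left(- \frac{-4 - \frac{3}{-3 + 1}}{3} + \frac{5}{3}\right) \left(-5\right) = \left(- \frac{-4 - \frac{3}{-2}}{3} + \frac{5}{3}\right) \left(-5\right) = \left(- \frac{-4 - - \frac{3}{2}}{3} + \frac{5}{3}\right) \left(-5\right) = \left(- \frac{-4 + \frac{3}{2}}{3} + \frac{5}{3}\right) \left(-5\right) = \left(\left(- \frac{1}{3}\right) \left(- \frac{5}{2}\right) + \frac{5}{3}\right) \left(-5\right) = \left(\frac{5}{6} + \frac{5}{3}\right) \left(-5\right) = \frac{5}{2} \left(-5\right) = - \frac{25}{2}$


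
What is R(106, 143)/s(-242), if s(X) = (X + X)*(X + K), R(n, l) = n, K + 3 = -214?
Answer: 53/111078 ≈ 0.00047714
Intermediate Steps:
K = -217 (K = -3 - 214 = -217)
s(X) = 2*X*(-217 + X) (s(X) = (X + X)*(X - 217) = (2*X)*(-217 + X) = 2*X*(-217 + X))
R(106, 143)/s(-242) = 106/((2*(-242)*(-217 - 242))) = 106/((2*(-242)*(-459))) = 106/222156 = 106*(1/222156) = 53/111078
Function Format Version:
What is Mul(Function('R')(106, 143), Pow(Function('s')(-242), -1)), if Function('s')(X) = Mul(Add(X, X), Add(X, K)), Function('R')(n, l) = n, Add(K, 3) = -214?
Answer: Rational(53, 111078) ≈ 0.00047714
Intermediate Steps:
K = -217 (K = Add(-3, -214) = -217)
Function('s')(X) = Mul(2, X, Add(-217, X)) (Function('s')(X) = Mul(Add(X, X), Add(X, -217)) = Mul(Mul(2, X), Add(-217, X)) = Mul(2, X, Add(-217, X)))
Mul(Function('R')(106, 143), Pow(Function('s')(-242), -1)) = Mul(106, Pow(Mul(2, -242, Add(-217, -242)), -1)) = Mul(106, Pow(Mul(2, -242, -459), -1)) = Mul(106, Pow(222156, -1)) = Mul(106, Rational(1, 222156)) = Rational(53, 111078)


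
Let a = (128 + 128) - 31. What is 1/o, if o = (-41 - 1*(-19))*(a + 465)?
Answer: -1/15180 ≈ -6.5876e-5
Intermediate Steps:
a = 225 (a = 256 - 31 = 225)
o = -15180 (o = (-41 - 1*(-19))*(225 + 465) = (-41 + 19)*690 = -22*690 = -15180)
1/o = 1/(-15180) = -1/15180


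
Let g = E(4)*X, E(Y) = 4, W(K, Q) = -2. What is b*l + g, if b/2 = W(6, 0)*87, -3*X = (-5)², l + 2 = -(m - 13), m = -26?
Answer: -38728/3 ≈ -12909.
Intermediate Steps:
l = 37 (l = -2 - (-26 - 13) = -2 - 1*(-39) = -2 + 39 = 37)
X = -25/3 (X = -⅓*(-5)² = -⅓*25 = -25/3 ≈ -8.3333)
b = -348 (b = 2*(-2*87) = 2*(-174) = -348)
g = -100/3 (g = 4*(-25/3) = -100/3 ≈ -33.333)
b*l + g = -348*37 - 100/3 = -12876 - 100/3 = -38728/3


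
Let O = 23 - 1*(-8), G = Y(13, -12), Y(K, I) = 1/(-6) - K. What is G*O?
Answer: -2449/6 ≈ -408.17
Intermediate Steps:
Y(K, I) = -⅙ - K
G = -79/6 (G = -⅙ - 1*13 = -⅙ - 13 = -79/6 ≈ -13.167)
O = 31 (O = 23 + 8 = 31)
G*O = -79/6*31 = -2449/6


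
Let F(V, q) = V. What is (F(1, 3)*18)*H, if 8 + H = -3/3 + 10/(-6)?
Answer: -192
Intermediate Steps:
H = -32/3 (H = -8 + (-3/3 + 10/(-6)) = -8 + (-3*⅓ + 10*(-⅙)) = -8 + (-1 - 5/3) = -8 - 8/3 = -32/3 ≈ -10.667)
(F(1, 3)*18)*H = (1*18)*(-32/3) = 18*(-32/3) = -192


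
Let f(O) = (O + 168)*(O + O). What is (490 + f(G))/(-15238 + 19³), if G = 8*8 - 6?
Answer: -8902/2793 ≈ -3.1873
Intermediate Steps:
G = 58 (G = 64 - 6 = 58)
f(O) = 2*O*(168 + O) (f(O) = (168 + O)*(2*O) = 2*O*(168 + O))
(490 + f(G))/(-15238 + 19³) = (490 + 2*58*(168 + 58))/(-15238 + 19³) = (490 + 2*58*226)/(-15238 + 6859) = (490 + 26216)/(-8379) = 26706*(-1/8379) = -8902/2793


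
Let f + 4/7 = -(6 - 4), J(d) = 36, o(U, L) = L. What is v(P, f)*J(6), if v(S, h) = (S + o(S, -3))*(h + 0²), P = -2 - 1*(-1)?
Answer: 2592/7 ≈ 370.29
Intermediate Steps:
P = -1 (P = -2 + 1 = -1)
f = -18/7 (f = -4/7 - (6 - 4) = -4/7 - 1*2 = -4/7 - 2 = -18/7 ≈ -2.5714)
v(S, h) = h*(-3 + S) (v(S, h) = (S - 3)*(h + 0²) = (-3 + S)*(h + 0) = (-3 + S)*h = h*(-3 + S))
v(P, f)*J(6) = -18*(-3 - 1)/7*36 = -18/7*(-4)*36 = (72/7)*36 = 2592/7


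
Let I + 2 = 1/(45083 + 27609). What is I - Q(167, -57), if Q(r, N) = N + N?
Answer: 8141505/72692 ≈ 112.00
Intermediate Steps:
Q(r, N) = 2*N
I = -145383/72692 (I = -2 + 1/(45083 + 27609) = -2 + 1/72692 = -145383/72692 ≈ -2.0000)
I - Q(167, -57) = -145383/72692 - 2*(-57) = -145383/72692 - 1*(-114) = -145383/72692 + 114 = 8141505/72692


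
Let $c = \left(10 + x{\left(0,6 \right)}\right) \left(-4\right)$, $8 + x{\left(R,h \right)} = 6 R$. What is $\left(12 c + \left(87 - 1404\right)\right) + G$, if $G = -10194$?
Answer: $-11607$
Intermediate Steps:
$x{\left(R,h \right)} = -8 + 6 R$
$c = -8$ ($c = \left(10 + \left(-8 + 6 \cdot 0\right)\right) \left(-4\right) = \left(10 + \left(-8 + 0\right)\right) \left(-4\right) = \left(10 - 8\right) \left(-4\right) = 2 \left(-4\right) = -8$)
$\left(12 c + \left(87 - 1404\right)\right) + G = \left(12 \left(-8\right) + \left(87 - 1404\right)\right) - 10194 = \left(-96 + \left(87 - 1404\right)\right) - 10194 = \left(-96 - 1317\right) - 10194 = -1413 - 10194 = -11607$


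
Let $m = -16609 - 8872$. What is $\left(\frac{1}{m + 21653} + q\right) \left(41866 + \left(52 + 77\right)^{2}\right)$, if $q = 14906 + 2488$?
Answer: $\frac{3895643603117}{3828} \approx 1.0177 \cdot 10^{9}$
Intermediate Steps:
$m = -25481$ ($m = -16609 - 8872 = -25481$)
$q = 17394$
$\left(\frac{1}{m + 21653} + q\right) \left(41866 + \left(52 + 77\right)^{2}\right) = \left(\frac{1}{-25481 + 21653} + 17394\right) \left(41866 + \left(52 + 77\right)^{2}\right) = \left(\frac{1}{-3828} + 17394\right) \left(41866 + 129^{2}\right) = \left(- \frac{1}{3828} + 17394\right) \left(41866 + 16641\right) = \frac{66584231}{3828} \cdot 58507 = \frac{3895643603117}{3828}$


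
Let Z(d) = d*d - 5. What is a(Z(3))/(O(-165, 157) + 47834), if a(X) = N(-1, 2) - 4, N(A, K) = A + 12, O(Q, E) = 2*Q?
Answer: 7/47504 ≈ 0.00014736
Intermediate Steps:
Z(d) = -5 + d² (Z(d) = d² - 5 = -5 + d²)
N(A, K) = 12 + A
a(X) = 7 (a(X) = (12 - 1) - 4 = 11 - 4 = 7)
a(Z(3))/(O(-165, 157) + 47834) = 7/(2*(-165) + 47834) = 7/(-330 + 47834) = 7/47504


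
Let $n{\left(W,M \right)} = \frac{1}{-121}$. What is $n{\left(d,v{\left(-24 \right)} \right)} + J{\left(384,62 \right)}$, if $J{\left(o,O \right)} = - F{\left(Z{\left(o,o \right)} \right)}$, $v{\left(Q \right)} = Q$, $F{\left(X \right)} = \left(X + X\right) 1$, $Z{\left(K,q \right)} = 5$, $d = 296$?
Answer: $- \frac{1211}{121} \approx -10.008$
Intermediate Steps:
$F{\left(X \right)} = 2 X$ ($F{\left(X \right)} = 2 X 1 = 2 X$)
$n{\left(W,M \right)} = - \frac{1}{121}$
$J{\left(o,O \right)} = -10$ ($J{\left(o,O \right)} = - 2 \cdot 5 = \left(-1\right) 10 = -10$)
$n{\left(d,v{\left(-24 \right)} \right)} + J{\left(384,62 \right)} = - \frac{1}{121} - 10 = - \frac{1211}{121}$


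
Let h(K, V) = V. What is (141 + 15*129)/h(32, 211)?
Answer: 2076/211 ≈ 9.8389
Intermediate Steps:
(141 + 15*129)/h(32, 211) = (141 + 15*129)/211 = (141 + 1935)*(1/211) = 2076*(1/211) = 2076/211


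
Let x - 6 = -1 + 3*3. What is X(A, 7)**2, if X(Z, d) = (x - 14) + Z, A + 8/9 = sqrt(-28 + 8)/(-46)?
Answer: 33451/42849 + 16*I*sqrt(5)/207 ≈ 0.78067 + 0.17284*I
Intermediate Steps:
x = 14 (x = 6 + (-1 + 3*3) = 6 + (-1 + 9) = 6 + 8 = 14)
A = -8/9 - I*sqrt(5)/23 (A = -8/9 + sqrt(-28 + 8)/(-46) = -8/9 + sqrt(-20)*(-1/46) = -8/9 + (2*I*sqrt(5))*(-1/46) = -8/9 - I*sqrt(5)/23 ≈ -0.88889 - 0.09722*I)
X(Z, d) = Z (X(Z, d) = (14 - 14) + Z = 0 + Z = Z)
X(A, 7)**2 = (-8/9 - I*sqrt(5)/23)**2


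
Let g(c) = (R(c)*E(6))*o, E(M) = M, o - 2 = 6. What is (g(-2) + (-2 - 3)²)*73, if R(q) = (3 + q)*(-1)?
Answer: -1679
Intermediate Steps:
o = 8 (o = 2 + 6 = 8)
R(q) = -3 - q
g(c) = -144 - 48*c (g(c) = ((-3 - c)*6)*8 = (-18 - 6*c)*8 = -144 - 48*c)
(g(-2) + (-2 - 3)²)*73 = ((-144 - 48*(-2)) + (-2 - 3)²)*73 = ((-144 + 96) + (-5)²)*73 = (-48 + 25)*73 = -23*73 = -1679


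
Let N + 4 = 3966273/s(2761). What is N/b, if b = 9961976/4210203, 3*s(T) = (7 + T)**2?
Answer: -78934894110831/76326906804224 ≈ -1.0342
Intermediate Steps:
s(T) = (7 + T)**2/3
b = 9961976/4210203 (b = 9961976*(1/4210203) = 9961976/4210203 ≈ 2.3661)
N = -18748477/7661824 (N = -4 + 3966273/(((7 + 2761)**2/3)) = -4 + 3966273/(((1/3)*2768**2)) = -4 + 3966273/(((1/3)*7661824)) = -4 + 3966273/(7661824/3) = -4 + 3966273*(3/7661824) = -4 + 11898819/7661824 = -18748477/7661824 ≈ -2.4470)
N/b = -18748477/(7661824*9961976/4210203) = -18748477/7661824*4210203/9961976 = -78934894110831/76326906804224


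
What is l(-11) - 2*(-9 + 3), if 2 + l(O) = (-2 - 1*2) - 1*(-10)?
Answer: 16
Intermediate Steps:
l(O) = 4 (l(O) = -2 + ((-2 - 1*2) - 1*(-10)) = -2 + ((-2 - 2) + 10) = -2 + (-4 + 10) = -2 + 6 = 4)
l(-11) - 2*(-9 + 3) = 4 - 2*(-9 + 3) = 4 - 2*(-6) = 4 + 12 = 16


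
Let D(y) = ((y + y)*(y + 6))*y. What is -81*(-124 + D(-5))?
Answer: 5994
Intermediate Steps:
D(y) = 2*y²*(6 + y) (D(y) = ((2*y)*(6 + y))*y = (2*y*(6 + y))*y = 2*y²*(6 + y))
-81*(-124 + D(-5)) = -81*(-124 + 2*(-5)²*(6 - 5)) = -81*(-124 + 2*25*1) = -81*(-124 + 50) = -81*(-74) = 5994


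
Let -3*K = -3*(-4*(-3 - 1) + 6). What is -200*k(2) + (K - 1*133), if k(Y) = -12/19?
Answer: 291/19 ≈ 15.316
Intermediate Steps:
k(Y) = -12/19 (k(Y) = -12*1/19 = -12/19)
K = 22 (K = -(-1)*(-4*(-3 - 1) + 6) = -(-1)*(-4*(-4) + 6) = -(-1)*(16 + 6) = -(-1)*22 = -⅓*(-66) = 22)
-200*k(2) + (K - 1*133) = -200*(-12/19) + (22 - 1*133) = 2400/19 + (22 - 133) = 2400/19 - 111 = 291/19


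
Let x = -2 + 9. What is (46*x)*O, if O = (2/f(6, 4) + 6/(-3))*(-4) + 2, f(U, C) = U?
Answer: 8372/3 ≈ 2790.7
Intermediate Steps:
x = 7
O = 26/3 (O = (2/6 + 6/(-3))*(-4) + 2 = (2*(⅙) + 6*(-⅓))*(-4) + 2 = (⅓ - 2)*(-4) + 2 = -5/3*(-4) + 2 = 20/3 + 2 = 26/3 ≈ 8.6667)
(46*x)*O = (46*7)*(26/3) = 322*(26/3) = 8372/3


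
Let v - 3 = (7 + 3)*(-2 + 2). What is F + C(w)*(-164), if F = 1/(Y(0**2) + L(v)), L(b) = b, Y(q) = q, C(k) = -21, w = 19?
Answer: 10333/3 ≈ 3444.3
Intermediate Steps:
v = 3 (v = 3 + (7 + 3)*(-2 + 2) = 3 + 10*0 = 3 + 0 = 3)
F = 1/3 (F = 1/(0**2 + 3) = 1/(0 + 3) = 1/3 ≈ 0.33333)
F + C(w)*(-164) = 1/3 - 21*(-164) = 1/3 + 3444 = 10333/3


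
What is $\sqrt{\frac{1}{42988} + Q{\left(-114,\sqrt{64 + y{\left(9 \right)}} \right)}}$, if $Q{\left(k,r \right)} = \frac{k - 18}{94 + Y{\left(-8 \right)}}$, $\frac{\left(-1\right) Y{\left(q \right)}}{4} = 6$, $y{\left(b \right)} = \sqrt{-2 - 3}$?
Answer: $\frac{i \sqrt{1067188438085}}{752290} \approx 1.3732 i$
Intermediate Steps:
$y{\left(b \right)} = i \sqrt{5}$ ($y{\left(b \right)} = \sqrt{-5} = i \sqrt{5}$)
$Y{\left(q \right)} = -24$ ($Y{\left(q \right)} = \left(-4\right) 6 = -24$)
$Q{\left(k,r \right)} = - \frac{9}{35} + \frac{k}{70}$ ($Q{\left(k,r \right)} = \frac{k - 18}{94 - 24} = \frac{-18 + k}{70} = \left(-18 + k\right) \frac{1}{70} = - \frac{9}{35} + \frac{k}{70}$)
$\sqrt{\frac{1}{42988} + Q{\left(-114,\sqrt{64 + y{\left(9 \right)}} \right)}} = \sqrt{\frac{1}{42988} + \left(- \frac{9}{35} + \frac{1}{70} \left(-114\right)\right)} = \sqrt{\frac{1}{42988} - \frac{66}{35}} = \sqrt{- \frac{2837173}{1504580}} = \frac{i \sqrt{1067188438085}}{752290}$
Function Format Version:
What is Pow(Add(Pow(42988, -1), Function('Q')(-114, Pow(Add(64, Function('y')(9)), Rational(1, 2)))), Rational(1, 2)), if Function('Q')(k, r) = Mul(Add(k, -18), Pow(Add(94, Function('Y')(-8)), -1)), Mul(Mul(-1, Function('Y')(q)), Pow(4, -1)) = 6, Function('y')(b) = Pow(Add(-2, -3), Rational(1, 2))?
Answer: Mul(Rational(1, 752290), I, Pow(1067188438085, Rational(1, 2))) ≈ Mul(1.3732, I)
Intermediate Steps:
Function('y')(b) = Mul(I, Pow(5, Rational(1, 2))) (Function('y')(b) = Pow(-5, Rational(1, 2)) = Mul(I, Pow(5, Rational(1, 2))))
Function('Y')(q) = -24 (Function('Y')(q) = Mul(-4, 6) = -24)
Function('Q')(k, r) = Add(Rational(-9, 35), Mul(Rational(1, 70), k)) (Function('Q')(k, r) = Mul(Add(k, -18), Pow(Add(94, -24), -1)) = Mul(Add(-18, k), Pow(70, -1)) = Mul(Add(-18, k), Rational(1, 70)) = Add(Rational(-9, 35), Mul(Rational(1, 70), k)))
Pow(Add(Pow(42988, -1), Function('Q')(-114, Pow(Add(64, Function('y')(9)), Rational(1, 2)))), Rational(1, 2)) = Pow(Add(Pow(42988, -1), Add(Rational(-9, 35), Mul(Rational(1, 70), -114))), Rational(1, 2)) = Pow(Add(Rational(1, 42988), Add(Rational(-9, 35), Rational(-57, 35))), Rational(1, 2)) = Pow(Add(Rational(1, 42988), Rational(-66, 35)), Rational(1, 2)) = Pow(Rational(-2837173, 1504580), Rational(1, 2)) = Mul(Rational(1, 752290), I, Pow(1067188438085, Rational(1, 2)))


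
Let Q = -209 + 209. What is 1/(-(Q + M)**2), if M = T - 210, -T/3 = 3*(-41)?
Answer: -1/25281 ≈ -3.9555e-5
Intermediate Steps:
T = 369 (T = -9*(-41) = -3*(-123) = 369)
Q = 0
M = 159 (M = 369 - 210 = 159)
1/(-(Q + M)**2) = 1/(-(0 + 159)**2) = 1/(-1*159**2) = 1/(-1*25281) = 1/(-25281) = -1/25281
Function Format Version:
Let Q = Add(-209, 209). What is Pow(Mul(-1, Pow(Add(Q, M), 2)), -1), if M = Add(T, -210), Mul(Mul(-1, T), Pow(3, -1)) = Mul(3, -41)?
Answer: Rational(-1, 25281) ≈ -3.9555e-5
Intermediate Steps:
T = 369 (T = Mul(-3, Mul(3, -41)) = Mul(-3, -123) = 369)
Q = 0
M = 159 (M = Add(369, -210) = 159)
Pow(Mul(-1, Pow(Add(Q, M), 2)), -1) = Pow(Mul(-1, Pow(Add(0, 159), 2)), -1) = Pow(Mul(-1, Pow(159, 2)), -1) = Pow(Mul(-1, 25281), -1) = Pow(-25281, -1) = Rational(-1, 25281)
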